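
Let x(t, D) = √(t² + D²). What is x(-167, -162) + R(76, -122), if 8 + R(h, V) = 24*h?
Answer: 1816 + √54133 ≈ 2048.7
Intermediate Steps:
x(t, D) = √(D² + t²)
R(h, V) = -8 + 24*h
x(-167, -162) + R(76, -122) = √((-162)² + (-167)²) + (-8 + 24*76) = √(26244 + 27889) + (-8 + 1824) = √54133 + 1816 = 1816 + √54133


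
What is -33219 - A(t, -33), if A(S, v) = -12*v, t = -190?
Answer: -33615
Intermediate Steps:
-33219 - A(t, -33) = -33219 - (-12)*(-33) = -33219 - 1*396 = -33219 - 396 = -33615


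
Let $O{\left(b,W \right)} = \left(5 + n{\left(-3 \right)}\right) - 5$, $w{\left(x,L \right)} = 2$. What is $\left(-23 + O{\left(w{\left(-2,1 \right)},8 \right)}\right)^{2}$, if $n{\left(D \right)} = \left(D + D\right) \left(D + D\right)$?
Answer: $169$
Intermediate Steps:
$n{\left(D \right)} = 4 D^{2}$ ($n{\left(D \right)} = 2 D 2 D = 4 D^{2}$)
$O{\left(b,W \right)} = 36$ ($O{\left(b,W \right)} = \left(5 + 4 \left(-3\right)^{2}\right) - 5 = \left(5 + 4 \cdot 9\right) - 5 = \left(5 + 36\right) - 5 = 41 - 5 = 36$)
$\left(-23 + O{\left(w{\left(-2,1 \right)},8 \right)}\right)^{2} = \left(-23 + 36\right)^{2} = 13^{2} = 169$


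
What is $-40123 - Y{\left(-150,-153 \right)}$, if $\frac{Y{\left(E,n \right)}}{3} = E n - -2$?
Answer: $-108979$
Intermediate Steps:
$Y{\left(E,n \right)} = 6 + 3 E n$ ($Y{\left(E,n \right)} = 3 \left(E n - -2\right) = 3 \left(E n + 2\right) = 3 \left(2 + E n\right) = 6 + 3 E n$)
$-40123 - Y{\left(-150,-153 \right)} = -40123 - \left(6 + 3 \left(-150\right) \left(-153\right)\right) = -40123 - \left(6 + 68850\right) = -40123 - 68856 = -108979$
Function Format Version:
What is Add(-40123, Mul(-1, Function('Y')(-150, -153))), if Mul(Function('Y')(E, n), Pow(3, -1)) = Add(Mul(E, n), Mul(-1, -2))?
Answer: -108979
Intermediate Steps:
Function('Y')(E, n) = Add(6, Mul(3, E, n)) (Function('Y')(E, n) = Mul(3, Add(Mul(E, n), Mul(-1, -2))) = Mul(3, Add(Mul(E, n), 2)) = Mul(3, Add(2, Mul(E, n))) = Add(6, Mul(3, E, n)))
Add(-40123, Mul(-1, Function('Y')(-150, -153))) = Add(-40123, Mul(-1, Add(6, Mul(3, -150, -153)))) = Add(-40123, Mul(-1, Add(6, 68850))) = Add(-40123, Mul(-1, 68856)) = Add(-40123, -68856) = -108979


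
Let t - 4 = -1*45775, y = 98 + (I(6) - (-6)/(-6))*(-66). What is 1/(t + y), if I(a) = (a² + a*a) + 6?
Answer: -1/50755 ≈ -1.9702e-5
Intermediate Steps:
I(a) = 6 + 2*a² (I(a) = (a² + a²) + 6 = 2*a² + 6 = 6 + 2*a²)
y = -4984 (y = 98 + ((6 + 2*6²) - (-6)/(-6))*(-66) = 98 + ((6 + 2*36) - (-6)*(-1)/6)*(-66) = 98 + ((6 + 72) - 1*1)*(-66) = 98 + (78 - 1)*(-66) = 98 + 77*(-66) = 98 - 5082 = -4984)
t = -45771 (t = 4 - 1*45775 = 4 - 45775 = -45771)
1/(t + y) = 1/(-45771 - 4984) = 1/(-50755) = -1/50755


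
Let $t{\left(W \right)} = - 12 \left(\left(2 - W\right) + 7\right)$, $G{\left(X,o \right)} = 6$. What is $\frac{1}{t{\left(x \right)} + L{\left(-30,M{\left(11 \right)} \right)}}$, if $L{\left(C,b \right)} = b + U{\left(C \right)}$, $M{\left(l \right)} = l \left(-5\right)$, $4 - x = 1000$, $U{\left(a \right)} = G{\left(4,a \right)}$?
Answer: $- \frac{1}{12109} \approx -8.2583 \cdot 10^{-5}$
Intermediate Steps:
$U{\left(a \right)} = 6$
$x = -996$ ($x = 4 - 1000 = -996$)
$M{\left(l \right)} = - 5 l$
$L{\left(C,b \right)} = 6 + b$ ($L{\left(C,b \right)} = b + 6 = 6 + b$)
$t{\left(W \right)} = -108 + 12 W$ ($t{\left(W \right)} = - 12 \left(9 - W\right) = -108 + 12 W$)
$\frac{1}{t{\left(x \right)} + L{\left(-30,M{\left(11 \right)} \right)}} = \frac{1}{\left(-108 + 12 \left(-996\right)\right) + \left(6 - 55\right)} = \frac{1}{\left(-108 - 11952\right) + \left(6 - 55\right)} = \frac{1}{-12060 - 49} = \frac{1}{-12109} = - \frac{1}{12109}$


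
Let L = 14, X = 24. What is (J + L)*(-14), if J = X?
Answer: -532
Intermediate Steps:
J = 24
(J + L)*(-14) = (24 + 14)*(-14) = 38*(-14) = -532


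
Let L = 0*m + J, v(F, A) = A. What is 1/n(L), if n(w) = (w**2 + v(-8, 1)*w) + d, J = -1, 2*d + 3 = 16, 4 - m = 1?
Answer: 2/13 ≈ 0.15385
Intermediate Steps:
m = 3 (m = 4 - 1*1 = 4 - 1 = 3)
d = 13/2 (d = -3/2 + (1/2)*16 = -3/2 + 8 = 13/2 ≈ 6.5000)
L = -1 (L = 0*3 - 1 = 0 - 1 = -1)
n(w) = 13/2 + w + w**2 (n(w) = (w**2 + 1*w) + 13/2 = (w**2 + w) + 13/2 = (w + w**2) + 13/2 = 13/2 + w + w**2)
1/n(L) = 1/(13/2 - 1 + (-1)**2) = 1/(13/2 - 1 + 1) = 1/(13/2) = 2/13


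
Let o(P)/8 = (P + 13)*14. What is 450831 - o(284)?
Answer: 417567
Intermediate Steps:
o(P) = 1456 + 112*P (o(P) = 8*((P + 13)*14) = 8*((13 + P)*14) = 8*(182 + 14*P) = 1456 + 112*P)
450831 - o(284) = 450831 - (1456 + 112*284) = 450831 - (1456 + 31808) = 450831 - 1*33264 = 450831 - 33264 = 417567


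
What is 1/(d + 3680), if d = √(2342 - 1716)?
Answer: 1840/6770887 - √626/13541774 ≈ 0.00026990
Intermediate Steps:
d = √626 ≈ 25.020
1/(d + 3680) = 1/(√626 + 3680) = 1/(3680 + √626)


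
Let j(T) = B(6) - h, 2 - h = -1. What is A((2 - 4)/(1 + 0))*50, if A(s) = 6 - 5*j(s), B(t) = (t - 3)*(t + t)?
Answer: -7950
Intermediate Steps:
h = 3 (h = 2 - 1*(-1) = 2 + 1 = 3)
B(t) = 2*t*(-3 + t) (B(t) = (-3 + t)*(2*t) = 2*t*(-3 + t))
j(T) = 33 (j(T) = 2*6*(-3 + 6) - 1*3 = 2*6*3 - 3 = 36 - 3 = 33)
A(s) = -159 (A(s) = 6 - 5*33 = 6 - 165 = -159)
A((2 - 4)/(1 + 0))*50 = -159*50 = -7950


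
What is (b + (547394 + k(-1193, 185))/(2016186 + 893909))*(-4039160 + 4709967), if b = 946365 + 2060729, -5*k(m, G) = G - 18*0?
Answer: 5870184940379648609/2910095 ≈ 2.0172e+12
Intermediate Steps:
k(m, G) = -G/5 (k(m, G) = -(G - 18*0)/5 = -(G + 0)/5 = -G/5)
b = 3007094
(b + (547394 + k(-1193, 185))/(2016186 + 893909))*(-4039160 + 4709967) = (3007094 + (547394 - 1/5*185)/(2016186 + 893909))*(-4039160 + 4709967) = (3007094 + (547394 - 37)/2910095)*670807 = (3007094 + 547357*(1/2910095))*670807 = (3007094 + 547357/2910095)*670807 = (8750929761287/2910095)*670807 = 5870184940379648609/2910095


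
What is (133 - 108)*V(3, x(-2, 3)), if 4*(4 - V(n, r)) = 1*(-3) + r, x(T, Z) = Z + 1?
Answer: 375/4 ≈ 93.750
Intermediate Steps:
x(T, Z) = 1 + Z
V(n, r) = 19/4 - r/4 (V(n, r) = 4 - (1*(-3) + r)/4 = 4 - (-3 + r)/4 = 4 + (3/4 - r/4) = 19/4 - r/4)
(133 - 108)*V(3, x(-2, 3)) = (133 - 108)*(19/4 - (1 + 3)/4) = 25*(19/4 - 1/4*4) = 25*(19/4 - 1) = 25*(15/4) = 375/4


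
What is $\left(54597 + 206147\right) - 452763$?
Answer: $-192019$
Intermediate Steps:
$\left(54597 + 206147\right) - 452763 = 260744 - 452763 = -192019$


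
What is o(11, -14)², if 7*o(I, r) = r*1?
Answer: 4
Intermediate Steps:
o(I, r) = r/7 (o(I, r) = (r*1)/7 = r/7)
o(11, -14)² = ((⅐)*(-14))² = (-2)² = 4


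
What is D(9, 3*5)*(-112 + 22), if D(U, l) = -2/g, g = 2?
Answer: 90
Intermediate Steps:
D(U, l) = -1 (D(U, l) = -2/2 = -2*½ = -1)
D(9, 3*5)*(-112 + 22) = -(-112 + 22) = -1*(-90) = 90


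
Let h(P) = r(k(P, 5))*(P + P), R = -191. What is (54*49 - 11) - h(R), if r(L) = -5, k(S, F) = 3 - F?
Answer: 725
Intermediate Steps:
h(P) = -10*P (h(P) = -5*(P + P) = -10*P)
(54*49 - 11) - h(R) = (54*49 - 11) - (-10)*(-191) = (2646 - 11) - 1*1910 = 2635 - 1910 = 725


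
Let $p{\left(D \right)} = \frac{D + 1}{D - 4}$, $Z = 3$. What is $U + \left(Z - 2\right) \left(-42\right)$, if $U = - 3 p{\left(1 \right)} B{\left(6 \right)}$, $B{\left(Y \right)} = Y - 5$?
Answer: $-40$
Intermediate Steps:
$p{\left(D \right)} = \frac{1 + D}{-4 + D}$
$B{\left(Y \right)} = -5 + Y$
$U = 2$ ($U = - 3 \frac{1 + 1}{-4 + 1} \left(-5 + 6\right) = - 3 \frac{1}{-3} \cdot 2 \cdot 1 = - 3 \left(\left(- \frac{1}{3}\right) 2\right) 1 = \left(-3\right) \left(- \frac{2}{3}\right) 1 = 2 \cdot 1 = 2$)
$U + \left(Z - 2\right) \left(-42\right) = 2 + \left(3 - 2\right) \left(-42\right) = 2 + 1 \left(-42\right) = 2 - 42 = -40$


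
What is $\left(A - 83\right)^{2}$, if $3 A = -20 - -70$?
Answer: $\frac{39601}{9} \approx 4400.1$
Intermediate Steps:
$A = \frac{50}{3}$ ($A = \frac{-20 - -70}{3} = \frac{-20 + 70}{3} = \frac{1}{3} \cdot 50 = \frac{50}{3} \approx 16.667$)
$\left(A - 83\right)^{2} = \left(\frac{50}{3} - 83\right)^{2} = \left(- \frac{199}{3}\right)^{2} = \frac{39601}{9}$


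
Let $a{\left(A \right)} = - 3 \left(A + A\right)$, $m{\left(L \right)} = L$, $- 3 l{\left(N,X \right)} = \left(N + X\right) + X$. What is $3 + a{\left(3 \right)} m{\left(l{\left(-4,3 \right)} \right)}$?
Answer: $15$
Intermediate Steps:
$l{\left(N,X \right)} = - \frac{2 X}{3} - \frac{N}{3}$ ($l{\left(N,X \right)} = - \frac{\left(N + X\right) + X}{3} = - \frac{N + 2 X}{3} = - \frac{2 X}{3} - \frac{N}{3}$)
$a{\left(A \right)} = - 6 A$ ($a{\left(A \right)} = - 3 \cdot 2 A = - 6 A$)
$3 + a{\left(3 \right)} m{\left(l{\left(-4,3 \right)} \right)} = 3 + \left(-6\right) 3 \left(\left(- \frac{2}{3}\right) 3 - - \frac{4}{3}\right) = 3 - 18 \left(-2 + \frac{4}{3}\right) = 3 - -12 = 3 + 12 = 15$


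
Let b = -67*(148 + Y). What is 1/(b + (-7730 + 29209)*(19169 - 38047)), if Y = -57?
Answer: -1/405486659 ≈ -2.4662e-9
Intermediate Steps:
b = -6097 (b = -67*(148 - 57) = -67*91 = -6097)
1/(b + (-7730 + 29209)*(19169 - 38047)) = 1/(-6097 + (-7730 + 29209)*(19169 - 38047)) = 1/(-6097 + 21479*(-18878)) = 1/(-6097 - 405480562) = 1/(-405486659) = -1/405486659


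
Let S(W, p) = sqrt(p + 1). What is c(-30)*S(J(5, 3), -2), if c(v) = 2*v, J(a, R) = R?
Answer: -60*I ≈ -60.0*I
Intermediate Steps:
S(W, p) = sqrt(1 + p)
c(-30)*S(J(5, 3), -2) = (2*(-30))*sqrt(1 - 2) = -60*I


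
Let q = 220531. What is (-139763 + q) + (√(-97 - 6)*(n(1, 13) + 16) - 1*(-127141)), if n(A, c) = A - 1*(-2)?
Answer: 207909 + 19*I*√103 ≈ 2.0791e+5 + 192.83*I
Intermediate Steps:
n(A, c) = 2 + A (n(A, c) = A + 2 = 2 + A)
(-139763 + q) + (√(-97 - 6)*(n(1, 13) + 16) - 1*(-127141)) = (-139763 + 220531) + (√(-97 - 6)*((2 + 1) + 16) - 1*(-127141)) = 80768 + (√(-103)*(3 + 16) + 127141) = 80768 + ((I*√103)*19 + 127141) = 80768 + (19*I*√103 + 127141) = 80768 + (127141 + 19*I*√103) = 207909 + 19*I*√103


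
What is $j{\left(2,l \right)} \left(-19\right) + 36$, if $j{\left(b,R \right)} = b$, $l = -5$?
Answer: $-2$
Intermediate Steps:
$j{\left(2,l \right)} \left(-19\right) + 36 = 2 \left(-19\right) + 36 = -38 + 36 = -2$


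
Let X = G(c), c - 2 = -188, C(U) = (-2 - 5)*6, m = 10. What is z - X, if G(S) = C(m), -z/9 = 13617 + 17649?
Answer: -281352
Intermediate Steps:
C(U) = -42 (C(U) = -7*6 = -42)
z = -281394 (z = -9*(13617 + 17649) = -9*31266 = -281394)
c = -186 (c = 2 - 188 = -186)
G(S) = -42
X = -42
z - X = -281394 - 1*(-42) = -281394 + 42 = -281352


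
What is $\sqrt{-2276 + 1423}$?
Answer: $i \sqrt{853} \approx 29.206 i$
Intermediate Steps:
$\sqrt{-2276 + 1423} = \sqrt{-853} = i \sqrt{853}$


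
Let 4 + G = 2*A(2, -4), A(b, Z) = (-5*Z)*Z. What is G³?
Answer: -4410944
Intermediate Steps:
A(b, Z) = -5*Z²
G = -164 (G = -4 + 2*(-5*(-4)²) = -4 + 2*(-5*16) = -4 + 2*(-80) = -4 - 160 = -164)
G³ = (-164)³ = -4410944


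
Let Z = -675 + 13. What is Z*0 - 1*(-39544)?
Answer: 39544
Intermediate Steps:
Z = -662
Z*0 - 1*(-39544) = -662*0 - 1*(-39544) = 0 + 39544 = 39544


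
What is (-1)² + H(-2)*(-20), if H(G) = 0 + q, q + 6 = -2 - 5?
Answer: 261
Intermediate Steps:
q = -13 (q = -6 + (-2 - 5) = -6 - 7 = -13)
H(G) = -13 (H(G) = 0 - 13 = -13)
(-1)² + H(-2)*(-20) = (-1)² - 13*(-20) = 1 + 260 = 261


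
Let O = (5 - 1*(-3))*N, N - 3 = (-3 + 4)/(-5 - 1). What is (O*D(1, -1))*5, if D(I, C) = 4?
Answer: 1360/3 ≈ 453.33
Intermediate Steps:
N = 17/6 (N = 3 + (-3 + 4)/(-5 - 1) = 3 + 1/(-6) = 3 + 1*(-⅙) = 3 - ⅙ = 17/6 ≈ 2.8333)
O = 68/3 (O = (5 - 1*(-3))*(17/6) = (5 + 3)*(17/6) = 8*(17/6) = 68/3 ≈ 22.667)
(O*D(1, -1))*5 = ((68/3)*4)*5 = (272/3)*5 = 1360/3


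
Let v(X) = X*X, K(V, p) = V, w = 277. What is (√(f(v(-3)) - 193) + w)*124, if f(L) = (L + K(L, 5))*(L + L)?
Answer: 34348 + 124*√131 ≈ 35767.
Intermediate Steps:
v(X) = X²
f(L) = 4*L² (f(L) = (L + L)*(L + L) = (2*L)*(2*L) = 4*L²)
(√(f(v(-3)) - 193) + w)*124 = (√(4*((-3)²)² - 193) + 277)*124 = (√(4*9² - 193) + 277)*124 = (√(4*81 - 193) + 277)*124 = (√(324 - 193) + 277)*124 = (√131 + 277)*124 = (277 + √131)*124 = 34348 + 124*√131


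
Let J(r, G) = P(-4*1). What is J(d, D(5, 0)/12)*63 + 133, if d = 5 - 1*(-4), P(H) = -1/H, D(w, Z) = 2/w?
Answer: 595/4 ≈ 148.75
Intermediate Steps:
d = 9 (d = 5 + 4 = 9)
J(r, G) = ¼ (J(r, G) = -1/((-4*1)) = -1/(-4) = -1*(-¼) = ¼)
J(d, D(5, 0)/12)*63 + 133 = (¼)*63 + 133 = 63/4 + 133 = 595/4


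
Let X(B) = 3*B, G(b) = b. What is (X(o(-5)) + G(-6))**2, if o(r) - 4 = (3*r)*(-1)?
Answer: 2601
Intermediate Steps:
o(r) = 4 - 3*r (o(r) = 4 + (3*r)*(-1) = 4 - 3*r)
(X(o(-5)) + G(-6))**2 = (3*(4 - 3*(-5)) - 6)**2 = (3*(4 + 15) - 6)**2 = (3*19 - 6)**2 = (57 - 6)**2 = 51**2 = 2601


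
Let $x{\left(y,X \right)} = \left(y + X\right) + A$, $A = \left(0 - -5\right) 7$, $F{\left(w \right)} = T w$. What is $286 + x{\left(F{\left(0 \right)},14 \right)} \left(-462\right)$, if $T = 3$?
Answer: $-22352$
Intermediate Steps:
$F{\left(w \right)} = 3 w$
$A = 35$ ($A = \left(0 + 5\right) 7 = 5 \cdot 7 = 35$)
$x{\left(y,X \right)} = 35 + X + y$ ($x{\left(y,X \right)} = \left(y + X\right) + 35 = \left(X + y\right) + 35 = 35 + X + y$)
$286 + x{\left(F{\left(0 \right)},14 \right)} \left(-462\right) = 286 + \left(35 + 14 + 3 \cdot 0\right) \left(-462\right) = 286 + \left(35 + 14 + 0\right) \left(-462\right) = 286 + 49 \left(-462\right) = 286 - 22638 = -22352$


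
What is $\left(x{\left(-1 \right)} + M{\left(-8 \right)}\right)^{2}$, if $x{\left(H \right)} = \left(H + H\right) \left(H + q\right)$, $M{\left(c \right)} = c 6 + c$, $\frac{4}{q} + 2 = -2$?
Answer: $2704$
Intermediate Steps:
$q = -1$ ($q = \frac{4}{-2 - 2} = \frac{4}{-4} = 4 \left(- \frac{1}{4}\right) = -1$)
$M{\left(c \right)} = 7 c$ ($M{\left(c \right)} = 6 c + c = 7 c$)
$x{\left(H \right)} = 2 H \left(-1 + H\right)$ ($x{\left(H \right)} = \left(H + H\right) \left(H - 1\right) = 2 H \left(-1 + H\right)$)
$\left(x{\left(-1 \right)} + M{\left(-8 \right)}\right)^{2} = \left(2 \left(-1\right) \left(-1 - 1\right) + 7 \left(-8\right)\right)^{2} = \left(2 \left(-1\right) \left(-2\right) - 56\right)^{2} = \left(4 - 56\right)^{2} = \left(-52\right)^{2} = 2704$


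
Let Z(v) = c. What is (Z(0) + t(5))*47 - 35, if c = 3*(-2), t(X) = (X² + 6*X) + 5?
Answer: 2503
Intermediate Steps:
t(X) = 5 + X² + 6*X
c = -6
Z(v) = -6
(Z(0) + t(5))*47 - 35 = (-6 + (5 + 5² + 6*5))*47 - 35 = (-6 + (5 + 25 + 30))*47 - 35 = (-6 + 60)*47 - 35 = 54*47 - 35 = 2538 - 35 = 2503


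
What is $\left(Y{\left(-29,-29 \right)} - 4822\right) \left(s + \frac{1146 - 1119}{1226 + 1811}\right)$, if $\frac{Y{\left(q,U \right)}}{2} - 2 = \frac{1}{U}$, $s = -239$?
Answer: $\frac{101413914784}{88073} \approx 1.1515 \cdot 10^{6}$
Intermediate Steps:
$Y{\left(q,U \right)} = 4 + \frac{2}{U}$
$\left(Y{\left(-29,-29 \right)} - 4822\right) \left(s + \frac{1146 - 1119}{1226 + 1811}\right) = \left(\left(4 + \frac{2}{-29}\right) - 4822\right) \left(-239 + \frac{1146 - 1119}{1226 + 1811}\right) = \left(\left(4 + 2 \left(- \frac{1}{29}\right)\right) - 4822\right) \left(-239 + \frac{27}{3037}\right) = \left(\left(4 - \frac{2}{29}\right) - 4822\right) \left(-239 + 27 \cdot \frac{1}{3037}\right) = \left(\frac{114}{29} - 4822\right) \left(-239 + \frac{27}{3037}\right) = \left(- \frac{139724}{29}\right) \left(- \frac{725816}{3037}\right) = \frac{101413914784}{88073}$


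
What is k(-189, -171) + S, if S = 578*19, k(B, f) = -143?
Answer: 10839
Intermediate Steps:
S = 10982
k(-189, -171) + S = -143 + 10982 = 10839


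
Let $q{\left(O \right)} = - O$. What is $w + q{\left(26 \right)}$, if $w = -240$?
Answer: $-266$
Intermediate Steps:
$w + q{\left(26 \right)} = -240 - 26 = -266$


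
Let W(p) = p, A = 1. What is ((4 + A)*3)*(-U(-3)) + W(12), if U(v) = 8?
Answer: -108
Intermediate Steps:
((4 + A)*3)*(-U(-3)) + W(12) = ((4 + 1)*3)*(-1*8) + 12 = (5*3)*(-8) + 12 = 15*(-8) + 12 = -120 + 12 = -108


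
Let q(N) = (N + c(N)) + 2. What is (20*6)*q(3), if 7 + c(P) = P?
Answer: 120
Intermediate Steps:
c(P) = -7 + P
q(N) = -5 + 2*N (q(N) = (N + (-7 + N)) + 2 = (-7 + 2*N) + 2 = -5 + 2*N)
(20*6)*q(3) = (20*6)*(-5 + 2*3) = 120*(-5 + 6) = 120*1 = 120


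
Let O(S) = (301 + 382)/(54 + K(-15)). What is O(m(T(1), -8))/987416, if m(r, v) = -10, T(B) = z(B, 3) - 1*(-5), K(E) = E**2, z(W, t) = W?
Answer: 683/275489064 ≈ 2.4792e-6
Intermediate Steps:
T(B) = 5 + B (T(B) = B - 1*(-5) = B + 5 = 5 + B)
O(S) = 683/279 (O(S) = (301 + 382)/(54 + (-15)**2) = 683/(54 + 225) = 683/279)
O(m(T(1), -8))/987416 = (683/279)/987416 = (683/279)*(1/987416) = 683/275489064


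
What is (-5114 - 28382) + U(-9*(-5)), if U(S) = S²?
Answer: -31471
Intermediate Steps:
(-5114 - 28382) + U(-9*(-5)) = (-5114 - 28382) + (-9*(-5))² = -33496 + 45² = -33496 + 2025 = -31471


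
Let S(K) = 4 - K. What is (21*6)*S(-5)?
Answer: 1134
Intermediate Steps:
(21*6)*S(-5) = (21*6)*(4 - 1*(-5)) = 126*(4 + 5) = 126*9 = 1134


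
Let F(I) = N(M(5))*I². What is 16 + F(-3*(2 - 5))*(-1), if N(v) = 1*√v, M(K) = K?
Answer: 16 - 81*√5 ≈ -165.12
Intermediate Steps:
N(v) = √v
F(I) = √5*I²
16 + F(-3*(2 - 5))*(-1) = 16 + (√5*(-3*(2 - 5))²)*(-1) = 16 + (√5*(-3*(-3))²)*(-1) = 16 + (√5*9²)*(-1) = 16 + (√5*81)*(-1) = 16 + (81*√5)*(-1) = 16 - 81*√5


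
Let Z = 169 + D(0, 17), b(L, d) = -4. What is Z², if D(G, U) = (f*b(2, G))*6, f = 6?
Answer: 625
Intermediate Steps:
D(G, U) = -144 (D(G, U) = (6*(-4))*6 = -24*6 = -144)
Z = 25 (Z = 169 - 144 = 25)
Z² = 25² = 625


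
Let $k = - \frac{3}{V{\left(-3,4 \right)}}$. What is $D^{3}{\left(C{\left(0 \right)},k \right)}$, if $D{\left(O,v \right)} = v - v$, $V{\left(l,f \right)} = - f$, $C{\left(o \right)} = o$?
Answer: $0$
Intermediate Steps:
$k = \frac{3}{4}$ ($k = - \frac{3}{\left(-1\right) 4} = - \frac{3}{-4} = \left(-3\right) \left(- \frac{1}{4}\right) = \frac{3}{4} \approx 0.75$)
$D{\left(O,v \right)} = 0$
$D^{3}{\left(C{\left(0 \right)},k \right)} = 0^{3} = 0$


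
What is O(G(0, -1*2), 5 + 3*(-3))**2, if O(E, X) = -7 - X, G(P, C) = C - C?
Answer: 9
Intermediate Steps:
G(P, C) = 0
O(G(0, -1*2), 5 + 3*(-3))**2 = (-7 - (5 + 3*(-3)))**2 = (-7 - (5 - 9))**2 = (-7 - 1*(-4))**2 = (-7 + 4)**2 = (-3)**2 = 9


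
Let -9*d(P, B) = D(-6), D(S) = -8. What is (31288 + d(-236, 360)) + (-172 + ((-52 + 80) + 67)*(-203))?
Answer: 106487/9 ≈ 11832.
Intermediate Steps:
d(P, B) = 8/9 (d(P, B) = -⅑*(-8) = 8/9)
(31288 + d(-236, 360)) + (-172 + ((-52 + 80) + 67)*(-203)) = (31288 + 8/9) + (-172 + ((-52 + 80) + 67)*(-203)) = 281600/9 + (-172 + (28 + 67)*(-203)) = 281600/9 + (-172 + 95*(-203)) = 281600/9 + (-172 - 19285) = 281600/9 - 19457 = 106487/9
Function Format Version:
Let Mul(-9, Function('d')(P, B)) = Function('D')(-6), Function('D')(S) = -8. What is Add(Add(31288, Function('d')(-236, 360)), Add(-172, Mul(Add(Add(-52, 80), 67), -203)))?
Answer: Rational(106487, 9) ≈ 11832.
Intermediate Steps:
Function('d')(P, B) = Rational(8, 9) (Function('d')(P, B) = Mul(Rational(-1, 9), -8) = Rational(8, 9))
Add(Add(31288, Function('d')(-236, 360)), Add(-172, Mul(Add(Add(-52, 80), 67), -203))) = Add(Add(31288, Rational(8, 9)), Add(-172, Mul(Add(Add(-52, 80), 67), -203))) = Add(Rational(281600, 9), Add(-172, Mul(Add(28, 67), -203))) = Add(Rational(281600, 9), Add(-172, Mul(95, -203))) = Add(Rational(281600, 9), Add(-172, -19285)) = Add(Rational(281600, 9), -19457) = Rational(106487, 9)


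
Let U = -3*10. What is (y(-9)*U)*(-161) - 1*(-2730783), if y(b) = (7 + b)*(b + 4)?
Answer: 2779083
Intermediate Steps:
y(b) = (4 + b)*(7 + b) (y(b) = (7 + b)*(4 + b) = (4 + b)*(7 + b))
U = -30
(y(-9)*U)*(-161) - 1*(-2730783) = ((28 + (-9)**2 + 11*(-9))*(-30))*(-161) - 1*(-2730783) = ((28 + 81 - 99)*(-30))*(-161) + 2730783 = (10*(-30))*(-161) + 2730783 = -300*(-161) + 2730783 = 48300 + 2730783 = 2779083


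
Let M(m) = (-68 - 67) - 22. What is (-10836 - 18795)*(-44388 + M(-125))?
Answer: 1319912895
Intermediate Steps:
M(m) = -157 (M(m) = -135 - 22 = -157)
(-10836 - 18795)*(-44388 + M(-125)) = (-10836 - 18795)*(-44388 - 157) = -29631*(-44545) = 1319912895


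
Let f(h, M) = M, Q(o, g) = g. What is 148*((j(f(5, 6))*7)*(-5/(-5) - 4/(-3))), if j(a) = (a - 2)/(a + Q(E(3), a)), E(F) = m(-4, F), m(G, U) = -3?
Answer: 7252/9 ≈ 805.78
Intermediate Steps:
E(F) = -3
j(a) = (-2 + a)/(2*a) (j(a) = (a - 2)/(a + a) = (-2 + a)/((2*a)) = (-2 + a)*(1/(2*a)) = (-2 + a)/(2*a))
148*((j(f(5, 6))*7)*(-5/(-5) - 4/(-3))) = 148*((((1/2)*(-2 + 6)/6)*7)*(-5/(-5) - 4/(-3))) = 148*((((1/2)*(1/6)*4)*7)*(-5*(-1/5) - 4*(-1/3))) = 148*(((1/3)*7)*(1 + 4/3)) = 148*((7/3)*(7/3)) = 148*(49/9) = 7252/9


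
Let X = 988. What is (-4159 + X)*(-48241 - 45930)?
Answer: 298616241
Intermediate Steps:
(-4159 + X)*(-48241 - 45930) = (-4159 + 988)*(-48241 - 45930) = -3171*(-94171) = 298616241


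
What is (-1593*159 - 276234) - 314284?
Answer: -843805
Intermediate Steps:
(-1593*159 - 276234) - 314284 = (-253287 - 276234) - 314284 = -529521 - 314284 = -843805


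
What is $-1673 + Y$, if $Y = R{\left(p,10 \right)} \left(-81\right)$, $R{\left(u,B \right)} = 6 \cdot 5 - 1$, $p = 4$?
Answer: $-4022$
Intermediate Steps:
$R{\left(u,B \right)} = 29$ ($R{\left(u,B \right)} = 30 - 1 = 29$)
$Y = -2349$ ($Y = 29 \left(-81\right) = -2349$)
$-1673 + Y = -1673 - 2349 = -4022$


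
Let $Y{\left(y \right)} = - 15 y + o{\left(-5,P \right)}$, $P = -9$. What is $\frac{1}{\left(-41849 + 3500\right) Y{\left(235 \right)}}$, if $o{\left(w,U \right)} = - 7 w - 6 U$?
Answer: $\frac{1}{131767164} \approx 7.5891 \cdot 10^{-9}$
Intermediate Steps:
$Y{\left(y \right)} = 89 - 15 y$ ($Y{\left(y \right)} = - 15 y - -89 = - 15 y + \left(35 + 54\right) = - 15 y + 89 = 89 - 15 y$)
$\frac{1}{\left(-41849 + 3500\right) Y{\left(235 \right)}} = \frac{1}{\left(-41849 + 3500\right) \left(89 - 3525\right)} = \frac{1}{\left(-38349\right) \left(89 - 3525\right)} = - \frac{1}{38349 \left(-3436\right)} = \left(- \frac{1}{38349}\right) \left(- \frac{1}{3436}\right) = \frac{1}{131767164}$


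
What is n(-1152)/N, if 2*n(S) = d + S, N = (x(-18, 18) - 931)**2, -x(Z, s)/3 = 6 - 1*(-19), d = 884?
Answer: -67/506018 ≈ -0.00013241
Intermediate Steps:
x(Z, s) = -75 (x(Z, s) = -3*(6 - 1*(-19)) = -3*(6 + 19) = -3*25 = -75)
N = 1012036 (N = (-75 - 931)**2 = (-1006)**2 = 1012036)
n(S) = 442 + S/2 (n(S) = (884 + S)/2 = 442 + S/2)
n(-1152)/N = (442 + (1/2)*(-1152))/1012036 = (442 - 576)*(1/1012036) = -134*1/1012036 = -67/506018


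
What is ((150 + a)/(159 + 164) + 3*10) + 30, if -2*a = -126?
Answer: 19593/323 ≈ 60.659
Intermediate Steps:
a = 63 (a = -1/2*(-126) = 63)
((150 + a)/(159 + 164) + 3*10) + 30 = ((150 + 63)/(159 + 164) + 3*10) + 30 = (213/323 + 30) + 30 = 9903/323 + 30 = 19593/323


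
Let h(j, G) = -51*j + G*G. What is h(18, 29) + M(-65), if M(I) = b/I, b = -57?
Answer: -4948/65 ≈ -76.123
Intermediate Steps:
M(I) = -57/I
h(j, G) = G² - 51*j (h(j, G) = -51*j + G² = G² - 51*j)
h(18, 29) + M(-65) = (29² - 51*18) - 57/(-65) = (841 - 918) - 57*(-1/65) = -77 + 57/65 = -4948/65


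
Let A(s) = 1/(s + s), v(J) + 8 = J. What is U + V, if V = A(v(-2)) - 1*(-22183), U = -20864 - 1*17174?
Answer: -317101/20 ≈ -15855.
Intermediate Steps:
U = -38038 (U = -20864 - 17174 = -38038)
v(J) = -8 + J
A(s) = 1/(2*s)
V = 443659/20 (V = 1/(2*(-8 - 2)) - 1*(-22183) = (½)/(-10) + 22183 = (½)*(-⅒) + 22183 = -1/20 + 22183 = 443659/20 ≈ 22183.)
U + V = -38038 + 443659/20 = -317101/20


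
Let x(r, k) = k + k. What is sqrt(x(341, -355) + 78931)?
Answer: sqrt(78221) ≈ 279.68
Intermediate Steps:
x(r, k) = 2*k
sqrt(x(341, -355) + 78931) = sqrt(2*(-355) + 78931) = sqrt(-710 + 78931) = sqrt(78221)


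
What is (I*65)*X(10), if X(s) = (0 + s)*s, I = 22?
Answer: 143000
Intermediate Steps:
X(s) = s² (X(s) = s*s = s²)
(I*65)*X(10) = (22*65)*10² = 1430*100 = 143000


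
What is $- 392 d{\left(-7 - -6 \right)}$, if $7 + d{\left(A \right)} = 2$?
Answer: $1960$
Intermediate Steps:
$d{\left(A \right)} = -5$ ($d{\left(A \right)} = -7 + 2 = -5$)
$- 392 d{\left(-7 - -6 \right)} = \left(-392\right) \left(-5\right) = 1960$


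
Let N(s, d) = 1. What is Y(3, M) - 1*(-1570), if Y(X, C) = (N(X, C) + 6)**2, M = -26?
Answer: 1619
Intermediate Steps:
Y(X, C) = 49 (Y(X, C) = (1 + 6)**2 = 7**2 = 49)
Y(3, M) - 1*(-1570) = 49 - 1*(-1570) = 49 + 1570 = 1619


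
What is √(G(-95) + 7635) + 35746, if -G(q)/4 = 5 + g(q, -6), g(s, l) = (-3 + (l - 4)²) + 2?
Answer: 35746 + √7219 ≈ 35831.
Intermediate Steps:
g(s, l) = -1 + (-4 + l)² (g(s, l) = (-3 + (-4 + l)²) + 2 = -1 + (-4 + l)²)
G(q) = -416 (G(q) = -4*(5 + (-1 + (-4 - 6)²)) = -4*(5 + (-1 + (-10)²)) = -4*(5 + (-1 + 100)) = -4*(5 + 99) = -4*104 = -416)
√(G(-95) + 7635) + 35746 = √(-416 + 7635) + 35746 = √7219 + 35746 = 35746 + √7219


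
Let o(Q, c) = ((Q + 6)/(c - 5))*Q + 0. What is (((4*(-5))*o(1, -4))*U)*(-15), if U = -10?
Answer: 7000/3 ≈ 2333.3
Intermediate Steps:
o(Q, c) = Q*(6 + Q)/(-5 + c) (o(Q, c) = ((6 + Q)/(-5 + c))*Q + 0 = Q*(6 + Q)/(-5 + c) + 0 = Q*(6 + Q)/(-5 + c))
(((4*(-5))*o(1, -4))*U)*(-15) = (((4*(-5))*(1*(6 + 1)/(-5 - 4)))*(-10))*(-15) = (-20*7/(-9)*(-10))*(-15) = (-20*(-1)*7/9*(-10))*(-15) = (-20*(-7/9)*(-10))*(-15) = ((140/9)*(-10))*(-15) = -1400/9*(-15) = 7000/3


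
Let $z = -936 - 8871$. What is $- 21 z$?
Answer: $205947$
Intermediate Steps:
$z = -9807$
$- 21 z = \left(-21\right) \left(-9807\right) = 205947$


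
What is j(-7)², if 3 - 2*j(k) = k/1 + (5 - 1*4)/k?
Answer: 5041/196 ≈ 25.719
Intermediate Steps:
j(k) = 3/2 - k/2 - 1/(2*k) (j(k) = 3/2 - (k/1 + (5 - 1*4)/k)/2 = 3/2 - (k*1 + (5 - 4)/k)/2 = 3/2 - (k + 1/k)/2 = 3/2 + (-k/2 - 1/(2*k)) = 3/2 - k/2 - 1/(2*k))
j(-7)² = ((½)*(-1 - 1*(-7)*(-3 - 7))/(-7))² = ((½)*(-⅐)*(-1 - 1*(-7)*(-10)))² = ((½)*(-⅐)*(-1 - 70))² = ((½)*(-⅐)*(-71))² = (71/14)² = 5041/196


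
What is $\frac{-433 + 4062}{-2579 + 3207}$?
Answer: $\frac{3629}{628} \approx 5.7787$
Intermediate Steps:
$\frac{-433 + 4062}{-2579 + 3207} = \frac{3629}{628}$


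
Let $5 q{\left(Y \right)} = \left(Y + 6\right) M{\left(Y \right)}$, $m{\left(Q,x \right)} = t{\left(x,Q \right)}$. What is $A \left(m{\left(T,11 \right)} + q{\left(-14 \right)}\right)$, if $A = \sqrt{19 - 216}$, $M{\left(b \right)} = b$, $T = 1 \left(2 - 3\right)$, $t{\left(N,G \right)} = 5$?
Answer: $\frac{137 i \sqrt{197}}{5} \approx 384.58 i$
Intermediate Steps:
$T = -1$ ($T = 1 \left(-1\right) = -1$)
$m{\left(Q,x \right)} = 5$
$q{\left(Y \right)} = \frac{Y \left(6 + Y\right)}{5}$ ($q{\left(Y \right)} = \frac{\left(Y + 6\right) Y}{5} = \frac{\left(6 + Y\right) Y}{5} = \frac{Y \left(6 + Y\right)}{5}$)
$A = i \sqrt{197}$ ($A = \sqrt{-197} = i \sqrt{197} \approx 14.036 i$)
$A \left(m{\left(T,11 \right)} + q{\left(-14 \right)}\right) = i \sqrt{197} \left(5 + \frac{1}{5} \left(-14\right) \left(6 - 14\right)\right) = i \sqrt{197} \left(5 + \frac{1}{5} \left(-14\right) \left(-8\right)\right) = i \sqrt{197} \left(5 + \frac{112}{5}\right) = i \sqrt{197} \cdot \frac{137}{5} = \frac{137 i \sqrt{197}}{5}$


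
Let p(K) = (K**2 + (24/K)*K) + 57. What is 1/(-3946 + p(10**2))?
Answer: 1/6135 ≈ 0.00016300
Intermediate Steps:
p(K) = 81 + K**2 (p(K) = (K**2 + 24) + 57 = (24 + K**2) + 57 = 81 + K**2)
1/(-3946 + p(10**2)) = 1/(-3946 + (81 + (10**2)**2)) = 1/(-3946 + (81 + 100**2)) = 1/(-3946 + (81 + 10000)) = 1/(-3946 + 10081) = 1/6135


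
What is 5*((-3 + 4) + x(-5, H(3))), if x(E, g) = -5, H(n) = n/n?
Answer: -20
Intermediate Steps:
H(n) = 1
5*((-3 + 4) + x(-5, H(3))) = 5*((-3 + 4) - 5) = 5*(1 - 5) = 5*(-4) = -20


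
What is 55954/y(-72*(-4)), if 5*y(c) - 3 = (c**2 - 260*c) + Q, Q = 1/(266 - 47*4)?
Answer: 21822060/629227 ≈ 34.681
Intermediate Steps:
Q = 1/78 (Q = 1/(266 - 188) = 1/78 ≈ 0.012821)
y(c) = 47/78 - 52*c + c**2/5 (y(c) = 3/5 + ((c**2 - 260*c) + 1/78)/5 = 3/5 + (1/78 + c**2 - 260*c)/5 = 3/5 + (1/390 - 52*c + c**2/5) = 47/78 - 52*c + c**2/5)
55954/y(-72*(-4)) = 55954/(47/78 - (-3744)*(-4) + (-72*(-4))**2/5) = 55954/(47/78 - 52*288 + (1/5)*288**2) = 55954/(47/78 - 14976 + (1/5)*82944) = 55954/(47/78 - 14976 + 82944/5) = 55954/(629227/390) = 55954*(390/629227) = 21822060/629227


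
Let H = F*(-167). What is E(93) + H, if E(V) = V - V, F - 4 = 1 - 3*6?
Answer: 2171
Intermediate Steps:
F = -13 (F = 4 + (1 - 3*6) = 4 + (1 - 18) = 4 - 17 = -13)
E(V) = 0
H = 2171 (H = -13*(-167) = 2171)
E(93) + H = 0 + 2171 = 2171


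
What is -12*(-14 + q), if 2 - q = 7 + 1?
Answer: 240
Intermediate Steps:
q = -6 (q = 2 - (7 + 1) = 2 - 1*8 = 2 - 8 = -6)
-12*(-14 + q) = -12*(-14 - 6) = -12*(-20) = 240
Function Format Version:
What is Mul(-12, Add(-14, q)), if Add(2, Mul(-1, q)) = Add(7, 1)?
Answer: 240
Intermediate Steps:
q = -6 (q = Add(2, Mul(-1, Add(7, 1))) = Add(2, Mul(-1, 8)) = Add(2, -8) = -6)
Mul(-12, Add(-14, q)) = Mul(-12, Add(-14, -6)) = Mul(-12, -20) = 240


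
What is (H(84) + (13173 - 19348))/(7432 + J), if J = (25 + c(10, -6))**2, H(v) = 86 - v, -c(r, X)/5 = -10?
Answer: -6173/13057 ≈ -0.47277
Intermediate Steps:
c(r, X) = 50 (c(r, X) = -5*(-10) = 50)
J = 5625 (J = (25 + 50)**2 = 75**2 = 5625)
(H(84) + (13173 - 19348))/(7432 + J) = ((86 - 1*84) + (13173 - 19348))/(7432 + 5625) = ((86 - 84) - 6175)/13057 = (2 - 6175)*(1/13057) = -6173*1/13057 = -6173/13057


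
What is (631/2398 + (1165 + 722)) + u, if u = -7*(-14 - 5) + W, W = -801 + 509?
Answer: 4144375/2398 ≈ 1728.3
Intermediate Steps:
W = -292
u = -159 (u = -7*(-14 - 5) - 292 = -7*(-19) - 292 = 133 - 292 = -159)
(631/2398 + (1165 + 722)) + u = (631/2398 + (1165 + 722)) - 159 = (631*(1/2398) + 1887) - 159 = (631/2398 + 1887) - 159 = 4525657/2398 - 159 = 4144375/2398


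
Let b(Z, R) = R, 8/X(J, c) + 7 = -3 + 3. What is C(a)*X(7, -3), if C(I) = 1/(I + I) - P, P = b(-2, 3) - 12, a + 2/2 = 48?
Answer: -484/47 ≈ -10.298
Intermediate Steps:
X(J, c) = -8/7 (X(J, c) = 8/(-7 + (-3 + 3)) = 8/(-7 + 0) = 8/(-7) = 8*(-⅐) = -8/7)
a = 47 (a = -1 + 48 = 47)
P = -9 (P = 3 - 12 = -9)
C(I) = 9 + 1/(2*I) (C(I) = 1/(I + I) - 1*(-9) = 1/(2*I) + 9 = 9 + 1/(2*I))
C(a)*X(7, -3) = (9 + (½)/47)*(-8/7) = (9 + (½)*(1/47))*(-8/7) = (9 + 1/94)*(-8/7) = (847/94)*(-8/7) = -484/47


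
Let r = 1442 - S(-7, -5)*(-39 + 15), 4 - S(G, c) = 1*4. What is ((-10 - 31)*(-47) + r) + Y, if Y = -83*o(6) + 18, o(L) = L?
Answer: 2889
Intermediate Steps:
S(G, c) = 0 (S(G, c) = 4 - 4 = 0)
Y = -480 (Y = -83*6 + 18 = -498 + 18 = -480)
r = 1442 (r = 1442 - 0*(-39 + 15) = 1442 - 0*(-24) = 1442 - 1*0 = 1442 + 0 = 1442)
((-10 - 31)*(-47) + r) + Y = ((-10 - 31)*(-47) + 1442) - 480 = (-41*(-47) + 1442) - 480 = (1927 + 1442) - 480 = 3369 - 480 = 2889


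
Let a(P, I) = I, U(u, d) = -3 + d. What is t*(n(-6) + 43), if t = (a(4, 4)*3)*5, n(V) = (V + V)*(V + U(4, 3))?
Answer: 6900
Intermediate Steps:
n(V) = 2*V² (n(V) = (V + V)*(V + (-3 + 3)) = (2*V)*(V + 0) = (2*V)*V = 2*V²)
t = 60 (t = (4*3)*5 = 12*5 = 60)
t*(n(-6) + 43) = 60*(2*(-6)² + 43) = 60*(2*36 + 43) = 60*(72 + 43) = 60*115 = 6900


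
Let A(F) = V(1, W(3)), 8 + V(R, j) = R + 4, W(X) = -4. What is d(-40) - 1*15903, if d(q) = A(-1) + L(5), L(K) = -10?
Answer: -15916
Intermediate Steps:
V(R, j) = -4 + R (V(R, j) = -8 + (R + 4) = -8 + (4 + R) = -4 + R)
A(F) = -3 (A(F) = -4 + 1 = -3)
d(q) = -13 (d(q) = -3 - 10 = -13)
d(-40) - 1*15903 = -13 - 1*15903 = -13 - 15903 = -15916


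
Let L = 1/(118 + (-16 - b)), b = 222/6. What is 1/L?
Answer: 65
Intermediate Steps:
b = 37 (b = 222*(⅙) = 37)
L = 1/65 (L = 1/(118 + (-16 - 1*37)) = 1/(118 + (-16 - 37)) = 1/(118 - 53) = 1/65 ≈ 0.015385)
1/L = 1/(1/65) = 65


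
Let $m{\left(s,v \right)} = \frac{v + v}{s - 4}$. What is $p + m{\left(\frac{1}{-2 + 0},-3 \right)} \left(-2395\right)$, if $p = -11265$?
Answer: $- \frac{43375}{3} \approx -14458.0$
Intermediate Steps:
$m{\left(s,v \right)} = \frac{2 v}{-4 + s}$
$p + m{\left(\frac{1}{-2 + 0},-3 \right)} \left(-2395\right) = -11265 + 2 \left(-3\right) \frac{1}{-4 + \frac{1}{-2 + 0}} \left(-2395\right) = -11265 + 2 \left(-3\right) \frac{1}{-4 + \frac{1}{-2}} \left(-2395\right) = -11265 + 2 \left(-3\right) \frac{1}{-4 - \frac{1}{2}} \left(-2395\right) = -11265 + 2 \left(-3\right) \frac{1}{- \frac{9}{2}} \left(-2395\right) = -11265 + 2 \left(-3\right) \left(- \frac{2}{9}\right) \left(-2395\right) = -11265 + \frac{4}{3} \left(-2395\right) = -11265 - \frac{9580}{3} = - \frac{43375}{3}$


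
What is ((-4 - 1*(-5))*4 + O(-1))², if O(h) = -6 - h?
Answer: 1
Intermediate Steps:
((-4 - 1*(-5))*4 + O(-1))² = ((-4 - 1*(-5))*4 + (-6 - 1*(-1)))² = ((-4 + 5)*4 + (-6 + 1))² = (1*4 - 5)² = (4 - 5)² = (-1)² = 1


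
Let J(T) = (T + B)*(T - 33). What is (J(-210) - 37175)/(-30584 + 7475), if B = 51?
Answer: -1462/23109 ≈ -0.063265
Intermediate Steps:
J(T) = (-33 + T)*(51 + T) (J(T) = (T + 51)*(T - 33) = (51 + T)*(-33 + T) = (-33 + T)*(51 + T))
(J(-210) - 37175)/(-30584 + 7475) = ((-1683 + (-210)² + 18*(-210)) - 37175)/(-30584 + 7475) = ((-1683 + 44100 - 3780) - 37175)/(-23109) = (38637 - 37175)*(-1/23109) = 1462*(-1/23109) = -1462/23109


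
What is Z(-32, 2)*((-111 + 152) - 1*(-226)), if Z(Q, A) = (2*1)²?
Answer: 1068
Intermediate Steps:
Z(Q, A) = 4 (Z(Q, A) = 2² = 4)
Z(-32, 2)*((-111 + 152) - 1*(-226)) = 4*((-111 + 152) - 1*(-226)) = 4*(41 + 226) = 4*267 = 1068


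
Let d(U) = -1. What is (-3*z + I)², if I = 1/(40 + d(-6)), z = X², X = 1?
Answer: 13456/1521 ≈ 8.8468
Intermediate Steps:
z = 1 (z = 1² = 1)
I = 1/39 (I = 1/(40 - 1) = 1/39 ≈ 0.025641)
(-3*z + I)² = (-3*1 + 1/39)² = (-3 + 1/39)² = (-116/39)² = 13456/1521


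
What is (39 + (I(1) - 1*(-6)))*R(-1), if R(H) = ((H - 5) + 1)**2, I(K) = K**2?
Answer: 1150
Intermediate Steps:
R(H) = (-4 + H)**2 (R(H) = ((-5 + H) + 1)**2 = (-4 + H)**2)
(39 + (I(1) - 1*(-6)))*R(-1) = (39 + (1**2 - 1*(-6)))*(-4 - 1)**2 = (39 + (1 + 6))*(-5)**2 = (39 + 7)*25 = 46*25 = 1150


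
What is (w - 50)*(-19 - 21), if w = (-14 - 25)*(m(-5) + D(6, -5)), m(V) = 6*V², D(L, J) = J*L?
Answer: 189200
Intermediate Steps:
w = -4680 (w = (-14 - 25)*(6*(-5)² - 5*6) = -39*(6*25 - 30) = -39*(150 - 30) = -39*120 = -4680)
(w - 50)*(-19 - 21) = (-4680 - 50)*(-19 - 21) = -4730*(-40) = 189200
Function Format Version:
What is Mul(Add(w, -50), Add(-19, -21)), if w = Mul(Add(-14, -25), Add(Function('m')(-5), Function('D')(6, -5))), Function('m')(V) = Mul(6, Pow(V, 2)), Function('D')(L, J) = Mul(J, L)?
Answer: 189200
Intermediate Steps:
w = -4680 (w = Mul(Add(-14, -25), Add(Mul(6, Pow(-5, 2)), Mul(-5, 6))) = Mul(-39, Add(Mul(6, 25), -30)) = Mul(-39, Add(150, -30)) = Mul(-39, 120) = -4680)
Mul(Add(w, -50), Add(-19, -21)) = Mul(Add(-4680, -50), Add(-19, -21)) = Mul(-4730, -40) = 189200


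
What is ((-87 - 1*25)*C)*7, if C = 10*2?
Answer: -15680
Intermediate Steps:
C = 20
((-87 - 1*25)*C)*7 = ((-87 - 1*25)*20)*7 = ((-87 - 25)*20)*7 = -112*20*7 = -2240*7 = -15680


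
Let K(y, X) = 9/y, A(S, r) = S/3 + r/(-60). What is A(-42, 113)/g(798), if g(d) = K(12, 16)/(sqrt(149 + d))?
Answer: -953*sqrt(947)/45 ≈ -651.71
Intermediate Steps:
A(S, r) = -r/60 + S/3 (A(S, r) = S*(1/3) + r*(-1/60) = S/3 - r/60 = -r/60 + S/3)
g(d) = 3/(4*sqrt(149 + d)) (g(d) = (9/12)/(sqrt(149 + d)) = (9*(1/12))/sqrt(149 + d) = 3/(4*sqrt(149 + d)))
A(-42, 113)/g(798) = (-1/60*113 + (1/3)*(-42))/((3/(4*sqrt(149 + 798)))) = (-113/60 - 14)/((3/(4*sqrt(947)))) = -953*4*sqrt(947)/3/60 = -953*sqrt(947)/45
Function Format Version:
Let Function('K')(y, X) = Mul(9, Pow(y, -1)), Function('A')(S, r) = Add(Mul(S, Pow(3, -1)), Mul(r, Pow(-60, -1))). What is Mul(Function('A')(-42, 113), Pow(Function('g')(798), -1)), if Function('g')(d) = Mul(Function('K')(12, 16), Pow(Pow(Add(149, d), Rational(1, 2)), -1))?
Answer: Mul(Rational(-953, 45), Pow(947, Rational(1, 2))) ≈ -651.71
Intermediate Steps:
Function('A')(S, r) = Add(Mul(Rational(-1, 60), r), Mul(Rational(1, 3), S)) (Function('A')(S, r) = Add(Mul(S, Rational(1, 3)), Mul(r, Rational(-1, 60))) = Add(Mul(Rational(1, 3), S), Mul(Rational(-1, 60), r)) = Add(Mul(Rational(-1, 60), r), Mul(Rational(1, 3), S)))
Function('g')(d) = Mul(Rational(3, 4), Pow(Add(149, d), Rational(-1, 2))) (Function('g')(d) = Mul(Mul(9, Pow(12, -1)), Pow(Pow(Add(149, d), Rational(1, 2)), -1)) = Mul(Mul(9, Rational(1, 12)), Pow(Add(149, d), Rational(-1, 2))) = Mul(Rational(3, 4), Pow(Add(149, d), Rational(-1, 2))))
Mul(Function('A')(-42, 113), Pow(Function('g')(798), -1)) = Mul(Add(Mul(Rational(-1, 60), 113), Mul(Rational(1, 3), -42)), Pow(Mul(Rational(3, 4), Pow(Add(149, 798), Rational(-1, 2))), -1)) = Mul(Add(Rational(-113, 60), -14), Pow(Mul(Rational(3, 4), Pow(947, Rational(-1, 2))), -1)) = Mul(Rational(-953, 60), Pow(Mul(Rational(3, 4), Mul(Rational(1, 947), Pow(947, Rational(1, 2)))), -1)) = Mul(Rational(-953, 60), Pow(Mul(Rational(3, 3788), Pow(947, Rational(1, 2))), -1)) = Mul(Rational(-953, 60), Mul(Rational(4, 3), Pow(947, Rational(1, 2)))) = Mul(Rational(-953, 45), Pow(947, Rational(1, 2)))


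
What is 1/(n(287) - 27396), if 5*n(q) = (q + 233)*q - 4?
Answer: 5/12256 ≈ 0.00040796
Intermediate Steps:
n(q) = -⅘ + q*(233 + q)/5 (n(q) = ((q + 233)*q - 4)/5 = ((233 + q)*q - 4)/5 = (q*(233 + q) - 4)/5 = (-4 + q*(233 + q))/5 = -⅘ + q*(233 + q)/5)
1/(n(287) - 27396) = 1/((-⅘ + (⅕)*287² + (233/5)*287) - 27396) = 1/((-⅘ + (⅕)*82369 + 66871/5) - 27396) = 1/((-⅘ + 82369/5 + 66871/5) - 27396) = 1/(149236/5 - 27396) = 1/(12256/5) = 5/12256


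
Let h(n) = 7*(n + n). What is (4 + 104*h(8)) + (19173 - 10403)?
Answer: 20422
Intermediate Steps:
h(n) = 14*n (h(n) = 7*(2*n) = 14*n)
(4 + 104*h(8)) + (19173 - 10403) = (4 + 104*(14*8)) + (19173 - 10403) = (4 + 104*112) + 8770 = (4 + 11648) + 8770 = 11652 + 8770 = 20422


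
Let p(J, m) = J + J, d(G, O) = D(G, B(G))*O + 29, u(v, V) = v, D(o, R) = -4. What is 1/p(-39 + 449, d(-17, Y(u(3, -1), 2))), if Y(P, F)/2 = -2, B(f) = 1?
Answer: 1/820 ≈ 0.0012195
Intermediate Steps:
Y(P, F) = -4 (Y(P, F) = 2*(-2) = -4)
d(G, O) = 29 - 4*O (d(G, O) = -4*O + 29 = 29 - 4*O)
p(J, m) = 2*J
1/p(-39 + 449, d(-17, Y(u(3, -1), 2))) = 1/(2*(-39 + 449)) = 1/(2*410) = 1/820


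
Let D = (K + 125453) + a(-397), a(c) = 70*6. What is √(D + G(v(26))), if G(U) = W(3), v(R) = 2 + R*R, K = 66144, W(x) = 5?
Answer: √192022 ≈ 438.20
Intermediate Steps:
a(c) = 420
v(R) = 2 + R²
G(U) = 5
D = 192017 (D = (66144 + 125453) + 420 = 191597 + 420 = 192017)
√(D + G(v(26))) = √(192017 + 5) = √192022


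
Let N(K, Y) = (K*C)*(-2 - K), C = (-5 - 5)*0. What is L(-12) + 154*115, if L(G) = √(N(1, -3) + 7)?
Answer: 17710 + √7 ≈ 17713.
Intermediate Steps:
C = 0 (C = -10*0 = 0)
N(K, Y) = 0 (N(K, Y) = (K*0)*(-2 - K) = 0*(-2 - K) = 0)
L(G) = √7 (L(G) = √(0 + 7) = √7)
L(-12) + 154*115 = √7 + 154*115 = √7 + 17710 = 17710 + √7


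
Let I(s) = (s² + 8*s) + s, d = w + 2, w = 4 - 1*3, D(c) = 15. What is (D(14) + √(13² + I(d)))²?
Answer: (15 + √205)² ≈ 859.53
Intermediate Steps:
w = 1 (w = 4 - 3 = 1)
d = 3 (d = 1 + 2 = 3)
I(s) = s² + 9*s
(D(14) + √(13² + I(d)))² = (15 + √(13² + 3*(9 + 3)))² = (15 + √(169 + 3*12))² = (15 + √(169 + 36))² = (15 + √205)²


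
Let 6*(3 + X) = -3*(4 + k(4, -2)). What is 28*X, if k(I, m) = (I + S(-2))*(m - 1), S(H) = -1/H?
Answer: 49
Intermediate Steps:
k(I, m) = (1/2 + I)*(-1 + m) (k(I, m) = (I - 1/(-2))*(m - 1) = (I - 1*(-1/2))*(-1 + m) = (I + 1/2)*(-1 + m) = (1/2 + I)*(-1 + m))
X = 7/4 (X = -3 + (-3*(4 + (-1/2 + (1/2)*(-2) - 1*4 + 4*(-2))))/6 = -3 + (-3*(4 + (-1/2 - 1 - 4 - 8)))/6 = -3 + (-3*(4 - 27/2))/6 = -3 + (-3*(-19/2))/6 = -3 + (1/6)*(57/2) = -3 + 19/4 = 7/4 ≈ 1.7500)
28*X = 28*(7/4) = 49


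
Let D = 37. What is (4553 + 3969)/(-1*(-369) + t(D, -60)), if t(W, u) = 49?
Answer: 4261/209 ≈ 20.388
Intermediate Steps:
(4553 + 3969)/(-1*(-369) + t(D, -60)) = (4553 + 3969)/(-1*(-369) + 49) = 8522/(369 + 49) = 8522/418 = 8522*(1/418) = 4261/209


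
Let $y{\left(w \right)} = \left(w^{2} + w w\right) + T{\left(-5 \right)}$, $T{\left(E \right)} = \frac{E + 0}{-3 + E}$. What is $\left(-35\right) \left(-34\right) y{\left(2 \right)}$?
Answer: $\frac{41055}{4} \approx 10264.0$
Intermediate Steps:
$T{\left(E \right)} = \frac{E}{-3 + E}$
$y{\left(w \right)} = \frac{5}{8} + 2 w^{2}$ ($y{\left(w \right)} = \left(w^{2} + w w\right) - \frac{5}{-3 - 5} = \left(w^{2} + w^{2}\right) - \frac{5}{-8} = 2 w^{2} - - \frac{5}{8} = 2 w^{2} + \frac{5}{8} = \frac{5}{8} + 2 w^{2}$)
$\left(-35\right) \left(-34\right) y{\left(2 \right)} = \left(-35\right) \left(-34\right) \left(\frac{5}{8} + 2 \cdot 2^{2}\right) = 1190 \left(\frac{5}{8} + 2 \cdot 4\right) = 1190 \left(\frac{5}{8} + 8\right) = 1190 \cdot \frac{69}{8} = \frac{41055}{4}$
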